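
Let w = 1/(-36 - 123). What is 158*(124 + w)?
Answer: 3114970/159 ≈ 19591.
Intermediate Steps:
w = -1/159 (w = 1/(-159) = -1/159 ≈ -0.0062893)
158*(124 + w) = 158*(124 - 1/159) = 158*(19715/159) = 3114970/159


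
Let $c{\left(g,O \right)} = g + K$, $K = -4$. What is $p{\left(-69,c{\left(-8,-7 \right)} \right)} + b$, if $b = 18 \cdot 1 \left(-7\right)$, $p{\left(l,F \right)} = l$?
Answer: $-195$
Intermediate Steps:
$c{\left(g,O \right)} = -4 + g$ ($c{\left(g,O \right)} = g - 4 = -4 + g$)
$b = -126$ ($b = 18 \left(-7\right) = -126$)
$p{\left(-69,c{\left(-8,-7 \right)} \right)} + b = -69 - 126 = -195$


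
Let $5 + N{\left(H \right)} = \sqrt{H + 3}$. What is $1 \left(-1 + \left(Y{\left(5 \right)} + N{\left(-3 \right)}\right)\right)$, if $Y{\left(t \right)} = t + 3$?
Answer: $2$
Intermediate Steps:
$Y{\left(t \right)} = 3 + t$
$N{\left(H \right)} = -5 + \sqrt{3 + H}$ ($N{\left(H \right)} = -5 + \sqrt{H + 3} = -5 + \sqrt{3 + H}$)
$1 \left(-1 + \left(Y{\left(5 \right)} + N{\left(-3 \right)}\right)\right) = 1 \left(-1 + \left(\left(3 + 5\right) - \left(5 - \sqrt{3 - 3}\right)\right)\right) = 1 \left(-1 + \left(8 - \left(5 - \sqrt{0}\right)\right)\right) = 1 \left(-1 + \left(8 + \left(-5 + 0\right)\right)\right) = 1 \left(-1 + \left(8 - 5\right)\right) = 1 \left(-1 + 3\right) = 1 \cdot 2 = 2$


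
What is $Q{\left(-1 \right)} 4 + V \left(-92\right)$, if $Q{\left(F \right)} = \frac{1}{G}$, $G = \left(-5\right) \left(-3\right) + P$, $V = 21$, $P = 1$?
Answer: $- \frac{7727}{4} \approx -1931.8$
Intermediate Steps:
$G = 16$ ($G = \left(-5\right) \left(-3\right) + 1 = 15 + 1 = 16$)
$Q{\left(F \right)} = \frac{1}{16}$
$Q{\left(-1 \right)} 4 + V \left(-92\right) = \frac{1}{16} \cdot 4 + 21 \left(-92\right) = \frac{1}{4} - 1932 = - \frac{7727}{4}$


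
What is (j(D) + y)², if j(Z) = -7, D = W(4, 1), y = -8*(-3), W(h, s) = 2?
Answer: 289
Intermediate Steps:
y = 24
D = 2
(j(D) + y)² = (-7 + 24)² = 17² = 289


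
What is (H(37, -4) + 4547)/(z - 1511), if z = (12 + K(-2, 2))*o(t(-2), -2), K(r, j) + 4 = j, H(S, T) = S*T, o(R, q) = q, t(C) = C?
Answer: -4399/1531 ≈ -2.8733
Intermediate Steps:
K(r, j) = -4 + j
z = -20 (z = (12 + (-4 + 2))*(-2) = (12 - 2)*(-2) = 10*(-2) = -20)
(H(37, -4) + 4547)/(z - 1511) = (37*(-4) + 4547)/(-20 - 1511) = (-148 + 4547)/(-1531) = 4399*(-1/1531) = -4399/1531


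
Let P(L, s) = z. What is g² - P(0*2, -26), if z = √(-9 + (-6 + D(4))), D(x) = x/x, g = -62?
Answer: 3844 - I*√14 ≈ 3844.0 - 3.7417*I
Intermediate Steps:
D(x) = 1
z = I*√14 (z = √(-9 + (-6 + 1)) = √(-9 - 5) = √(-14) = I*√14 ≈ 3.7417*I)
P(L, s) = I*√14
g² - P(0*2, -26) = (-62)² - I*√14 = 3844 - I*√14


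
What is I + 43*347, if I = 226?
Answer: 15147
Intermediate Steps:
I + 43*347 = 226 + 43*347 = 226 + 14921 = 15147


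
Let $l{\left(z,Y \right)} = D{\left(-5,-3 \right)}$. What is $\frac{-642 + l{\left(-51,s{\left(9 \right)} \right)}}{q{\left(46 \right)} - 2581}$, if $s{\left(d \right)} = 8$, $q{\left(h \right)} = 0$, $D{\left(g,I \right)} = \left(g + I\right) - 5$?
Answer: $\frac{655}{2581} \approx 0.25378$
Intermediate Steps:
$D{\left(g,I \right)} = -5 + I + g$ ($D{\left(g,I \right)} = \left(I + g\right) - 5 = -5 + I + g$)
$l{\left(z,Y \right)} = -13$ ($l{\left(z,Y \right)} = -5 - 3 - 5 = -13$)
$\frac{-642 + l{\left(-51,s{\left(9 \right)} \right)}}{q{\left(46 \right)} - 2581} = \frac{-642 - 13}{0 - 2581} = - \frac{655}{-2581} = \left(-655\right) \left(- \frac{1}{2581}\right) = \frac{655}{2581}$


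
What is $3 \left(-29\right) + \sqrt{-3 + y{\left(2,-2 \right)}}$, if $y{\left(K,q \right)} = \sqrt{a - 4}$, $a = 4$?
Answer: $-87 + i \sqrt{3} \approx -87.0 + 1.732 i$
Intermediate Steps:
$y{\left(K,q \right)} = 0$ ($y{\left(K,q \right)} = \sqrt{4 - 4} = \sqrt{0} = 0$)
$3 \left(-29\right) + \sqrt{-3 + y{\left(2,-2 \right)}} = 3 \left(-29\right) + \sqrt{-3 + 0} = -87 + \sqrt{-3} = -87 + i \sqrt{3}$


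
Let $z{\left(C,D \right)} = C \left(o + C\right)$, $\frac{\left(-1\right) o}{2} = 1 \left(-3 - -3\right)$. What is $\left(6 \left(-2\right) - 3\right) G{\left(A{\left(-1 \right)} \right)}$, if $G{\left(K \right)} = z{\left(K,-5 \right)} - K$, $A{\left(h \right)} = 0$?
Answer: $0$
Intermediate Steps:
$o = 0$ ($o = - 2 \cdot 1 \left(-3 - -3\right) = - 2 \cdot 1 \left(-3 + 3\right) = - 2 \cdot 1 \cdot 0 = \left(-2\right) 0 = 0$)
$z{\left(C,D \right)} = C^{2}$ ($z{\left(C,D \right)} = C \left(0 + C\right) = C C = C^{2}$)
$G{\left(K \right)} = K^{2} - K$
$\left(6 \left(-2\right) - 3\right) G{\left(A{\left(-1 \right)} \right)} = \left(6 \left(-2\right) - 3\right) 0 \left(-1 + 0\right) = \left(-12 - 3\right) 0 \left(-1\right) = \left(-15\right) 0 = 0$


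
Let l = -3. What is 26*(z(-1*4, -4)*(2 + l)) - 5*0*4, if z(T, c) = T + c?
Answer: 208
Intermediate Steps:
26*(z(-1*4, -4)*(2 + l)) - 5*0*4 = 26*((-1*4 - 4)*(2 - 3)) - 5*0*4 = 26*((-4 - 4)*(-1)) + 0*4 = 26*(-8*(-1)) + 0 = 26*8 + 0 = 208 + 0 = 208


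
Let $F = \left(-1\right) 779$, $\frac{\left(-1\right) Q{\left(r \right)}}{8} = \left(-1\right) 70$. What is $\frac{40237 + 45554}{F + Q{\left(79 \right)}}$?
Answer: $- \frac{28597}{73} \approx -391.74$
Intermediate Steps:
$Q{\left(r \right)} = 560$ ($Q{\left(r \right)} = - 8 \left(\left(-1\right) 70\right) = \left(-8\right) \left(-70\right) = 560$)
$F = -779$
$\frac{40237 + 45554}{F + Q{\left(79 \right)}} = \frac{40237 + 45554}{-779 + 560} = \frac{85791}{-219} = 85791 \left(- \frac{1}{219}\right) = - \frac{28597}{73}$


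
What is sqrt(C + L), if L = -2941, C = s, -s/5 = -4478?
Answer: 3*sqrt(2161) ≈ 139.46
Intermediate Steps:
s = 22390 (s = -5*(-4478) = 22390)
C = 22390
sqrt(C + L) = sqrt(22390 - 2941) = sqrt(19449) = 3*sqrt(2161)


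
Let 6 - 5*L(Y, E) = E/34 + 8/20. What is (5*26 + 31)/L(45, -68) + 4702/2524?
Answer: 1292222/11989 ≈ 107.78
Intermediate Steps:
L(Y, E) = 28/25 - E/170 (L(Y, E) = 6/5 - (E/34 + 8/20)/5 = 6/5 - (E*(1/34) + 8*(1/20))/5 = 6/5 - (E/34 + ⅖)/5 = 6/5 - (⅖ + E/34)/5 = 6/5 + (-2/25 - E/170) = 28/25 - E/170)
(5*26 + 31)/L(45, -68) + 4702/2524 = (5*26 + 31)/(28/25 - 1/170*(-68)) + 4702/2524 = (130 + 31)/(28/25 + ⅖) + 4702*(1/2524) = 161/(38/25) + 2351/1262 = 161*(25/38) + 2351/1262 = 4025/38 + 2351/1262 = 1292222/11989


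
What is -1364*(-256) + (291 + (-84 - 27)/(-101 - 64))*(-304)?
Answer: 14328352/55 ≈ 2.6052e+5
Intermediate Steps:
-1364*(-256) + (291 + (-84 - 27)/(-101 - 64))*(-304) = 349184 + (291 - 111/(-165))*(-304) = 349184 + (291 - 111*(-1/165))*(-304) = 349184 + (291 + 37/55)*(-304) = 349184 + (16042/55)*(-304) = 349184 - 4876768/55 = 14328352/55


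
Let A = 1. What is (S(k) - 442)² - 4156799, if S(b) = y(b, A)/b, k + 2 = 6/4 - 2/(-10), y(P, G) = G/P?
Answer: -321661835/81 ≈ -3.9711e+6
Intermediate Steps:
k = -3/10 (k = -2 + (6/4 - 2/(-10)) = -2 + (6*(¼) - 2*(-⅒)) = -2 + (3/2 + ⅕) = -2 + 17/10 = -3/10 ≈ -0.30000)
S(b) = b⁻² (S(b) = (1/b)/b = 1/(b*b) = b⁻²)
(S(k) - 442)² - 4156799 = ((-3/10)⁻² - 442)² - 4156799 = (100/9 - 442)² - 4156799 = (-3878/9)² - 4156799 = 15038884/81 - 4156799 = -321661835/81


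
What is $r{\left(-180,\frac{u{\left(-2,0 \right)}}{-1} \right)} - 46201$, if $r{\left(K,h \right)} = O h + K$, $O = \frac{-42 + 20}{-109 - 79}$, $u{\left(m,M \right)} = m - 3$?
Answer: $- \frac{4359759}{94} \approx -46380.0$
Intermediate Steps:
$u{\left(m,M \right)} = -3 + m$ ($u{\left(m,M \right)} = m - 3 = -3 + m$)
$O = \frac{11}{94}$ ($O = - \frac{22}{-188} = \left(-22\right) \left(- \frac{1}{188}\right) = \frac{11}{94} \approx 0.11702$)
$r{\left(K,h \right)} = K + \frac{11 h}{94}$ ($r{\left(K,h \right)} = \frac{11 h}{94} + K = K + \frac{11 h}{94}$)
$r{\left(-180,\frac{u{\left(-2,0 \right)}}{-1} \right)} - 46201 = \left(-180 + \frac{11 \frac{-3 - 2}{-1}}{94}\right) - 46201 = \left(-180 + \frac{11 \left(\left(-5\right) \left(-1\right)\right)}{94}\right) - 46201 = \left(-180 + \frac{11}{94} \cdot 5\right) - 46201 = \left(-180 + \frac{55}{94}\right) - 46201 = - \frac{16865}{94} - 46201 = - \frac{4359759}{94}$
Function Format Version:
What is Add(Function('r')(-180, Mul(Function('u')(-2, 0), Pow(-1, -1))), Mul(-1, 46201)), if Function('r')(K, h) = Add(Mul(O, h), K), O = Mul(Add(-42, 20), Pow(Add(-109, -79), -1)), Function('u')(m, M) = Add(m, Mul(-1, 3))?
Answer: Rational(-4359759, 94) ≈ -46380.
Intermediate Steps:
Function('u')(m, M) = Add(-3, m) (Function('u')(m, M) = Add(m, -3) = Add(-3, m))
O = Rational(11, 94) (O = Mul(-22, Pow(-188, -1)) = Mul(-22, Rational(-1, 188)) = Rational(11, 94) ≈ 0.11702)
Function('r')(K, h) = Add(K, Mul(Rational(11, 94), h)) (Function('r')(K, h) = Add(Mul(Rational(11, 94), h), K) = Add(K, Mul(Rational(11, 94), h)))
Add(Function('r')(-180, Mul(Function('u')(-2, 0), Pow(-1, -1))), Mul(-1, 46201)) = Add(Add(-180, Mul(Rational(11, 94), Mul(Add(-3, -2), Pow(-1, -1)))), Mul(-1, 46201)) = Add(Add(-180, Mul(Rational(11, 94), Mul(-5, -1))), -46201) = Add(Add(-180, Mul(Rational(11, 94), 5)), -46201) = Add(Add(-180, Rational(55, 94)), -46201) = Add(Rational(-16865, 94), -46201) = Rational(-4359759, 94)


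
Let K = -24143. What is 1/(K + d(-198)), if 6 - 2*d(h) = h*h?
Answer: -1/43742 ≈ -2.2861e-5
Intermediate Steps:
d(h) = 3 - h**2/2 (d(h) = 3 - h*h/2 = 3 - h**2/2)
1/(K + d(-198)) = 1/(-24143 + (3 - 1/2*(-198)**2)) = 1/(-24143 + (3 - 1/2*39204)) = 1/(-24143 + (3 - 19602)) = 1/(-24143 - 19599) = 1/(-43742) = -1/43742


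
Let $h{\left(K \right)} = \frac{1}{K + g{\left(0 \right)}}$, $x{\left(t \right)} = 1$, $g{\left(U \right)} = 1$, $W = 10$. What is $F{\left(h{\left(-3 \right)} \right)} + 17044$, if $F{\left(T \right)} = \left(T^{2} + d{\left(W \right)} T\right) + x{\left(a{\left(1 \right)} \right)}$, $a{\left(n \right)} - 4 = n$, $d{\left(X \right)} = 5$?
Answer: $\frac{68171}{4} \approx 17043.0$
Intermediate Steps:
$a{\left(n \right)} = 4 + n$
$h{\left(K \right)} = \frac{1}{1 + K}$ ($h{\left(K \right)} = \frac{1}{K + 1} = \frac{1}{1 + K}$)
$F{\left(T \right)} = 1 + T^{2} + 5 T$ ($F{\left(T \right)} = \left(T^{2} + 5 T\right) + 1 = 1 + T^{2} + 5 T$)
$F{\left(h{\left(-3 \right)} \right)} + 17044 = \left(1 + \left(\frac{1}{1 - 3}\right)^{2} + \frac{5}{1 - 3}\right) + 17044 = \left(1 + \left(\frac{1}{-2}\right)^{2} + \frac{5}{-2}\right) + 17044 = \left(1 + \left(- \frac{1}{2}\right)^{2} + 5 \left(- \frac{1}{2}\right)\right) + 17044 = \left(1 + \frac{1}{4} - \frac{5}{2}\right) + 17044 = - \frac{5}{4} + 17044 = \frac{68171}{4}$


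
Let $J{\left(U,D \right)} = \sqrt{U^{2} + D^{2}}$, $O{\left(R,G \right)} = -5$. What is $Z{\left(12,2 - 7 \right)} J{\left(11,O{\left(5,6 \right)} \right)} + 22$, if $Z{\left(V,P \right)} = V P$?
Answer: $22 - 60 \sqrt{146} \approx -702.98$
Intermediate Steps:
$Z{\left(V,P \right)} = P V$
$J{\left(U,D \right)} = \sqrt{D^{2} + U^{2}}$
$Z{\left(12,2 - 7 \right)} J{\left(11,O{\left(5,6 \right)} \right)} + 22 = \left(2 - 7\right) 12 \sqrt{\left(-5\right)^{2} + 11^{2}} + 22 = \left(2 - 7\right) 12 \sqrt{25 + 121} + 22 = \left(-5\right) 12 \sqrt{146} + 22 = - 60 \sqrt{146} + 22 = 22 - 60 \sqrt{146}$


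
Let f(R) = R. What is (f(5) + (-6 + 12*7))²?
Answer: 6889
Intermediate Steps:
(f(5) + (-6 + 12*7))² = (5 + (-6 + 12*7))² = (5 + (-6 + 84))² = (5 + 78)² = 83² = 6889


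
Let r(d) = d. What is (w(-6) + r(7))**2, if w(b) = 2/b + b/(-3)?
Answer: 676/9 ≈ 75.111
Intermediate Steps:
w(b) = 2/b - b/3 (w(b) = 2/b + b*(-1/3) = 2/b - b/3)
(w(-6) + r(7))**2 = ((2/(-6) - 1/3*(-6)) + 7)**2 = ((2*(-1/6) + 2) + 7)**2 = ((-1/3 + 2) + 7)**2 = (5/3 + 7)**2 = (26/3)**2 = 676/9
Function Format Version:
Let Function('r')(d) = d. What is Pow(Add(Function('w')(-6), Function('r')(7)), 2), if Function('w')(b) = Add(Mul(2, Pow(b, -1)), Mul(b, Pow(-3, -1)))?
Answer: Rational(676, 9) ≈ 75.111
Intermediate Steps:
Function('w')(b) = Add(Mul(2, Pow(b, -1)), Mul(Rational(-1, 3), b)) (Function('w')(b) = Add(Mul(2, Pow(b, -1)), Mul(b, Rational(-1, 3))) = Add(Mul(2, Pow(b, -1)), Mul(Rational(-1, 3), b)))
Pow(Add(Function('w')(-6), Function('r')(7)), 2) = Pow(Add(Add(Mul(2, Pow(-6, -1)), Mul(Rational(-1, 3), -6)), 7), 2) = Pow(Add(Add(Mul(2, Rational(-1, 6)), 2), 7), 2) = Pow(Add(Add(Rational(-1, 3), 2), 7), 2) = Pow(Add(Rational(5, 3), 7), 2) = Pow(Rational(26, 3), 2) = Rational(676, 9)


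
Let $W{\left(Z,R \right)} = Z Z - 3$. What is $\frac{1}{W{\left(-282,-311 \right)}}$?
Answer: $\frac{1}{79521} \approx 1.2575 \cdot 10^{-5}$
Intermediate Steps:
$W{\left(Z,R \right)} = -3 + Z^{2}$ ($W{\left(Z,R \right)} = Z^{2} - 3 = -3 + Z^{2}$)
$\frac{1}{W{\left(-282,-311 \right)}} = \frac{1}{-3 + \left(-282\right)^{2}} = \frac{1}{-3 + 79524} = \frac{1}{79521}$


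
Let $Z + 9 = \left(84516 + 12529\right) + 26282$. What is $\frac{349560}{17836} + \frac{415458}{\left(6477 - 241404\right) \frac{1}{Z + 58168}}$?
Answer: $- \frac{5336305160974}{16627611} \approx -3.2093 \cdot 10^{5}$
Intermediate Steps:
$Z = 123318$ ($Z = -9 + \left(\left(84516 + 12529\right) + 26282\right) = -9 + \left(97045 + 26282\right) = -9 + 123327 = 123318$)
$\frac{349560}{17836} + \frac{415458}{\left(6477 - 241404\right) \frac{1}{Z + 58168}} = \frac{349560}{17836} + \frac{415458}{\left(6477 - 241404\right) \frac{1}{123318 + 58168}} = 349560 \cdot \frac{1}{17836} + \frac{415458}{\left(-234927\right) \frac{1}{181486}} = \frac{87390}{4459} + \frac{415458}{\left(-234927\right) \frac{1}{181486}} = \frac{87390}{4459} + \frac{415458}{- \frac{234927}{181486}} = \frac{87390}{4459} + 415458 \left(- \frac{181486}{234927}\right) = \frac{87390}{4459} - \frac{8377756732}{26103} = - \frac{5336305160974}{16627611}$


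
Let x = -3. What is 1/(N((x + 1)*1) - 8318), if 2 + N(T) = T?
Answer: -1/8322 ≈ -0.00012016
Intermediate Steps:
N(T) = -2 + T
1/(N((x + 1)*1) - 8318) = 1/((-2 + (-3 + 1)*1) - 8318) = 1/((-2 - 2*1) - 8318) = 1/((-2 - 2) - 8318) = 1/(-4 - 8318) = 1/(-8322) = -1/8322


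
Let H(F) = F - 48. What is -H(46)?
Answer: 2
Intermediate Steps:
H(F) = -48 + F
-H(46) = -(-48 + 46) = -1*(-2) = 2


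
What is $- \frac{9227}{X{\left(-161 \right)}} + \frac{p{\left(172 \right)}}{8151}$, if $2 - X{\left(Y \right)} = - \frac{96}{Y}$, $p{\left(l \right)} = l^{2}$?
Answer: $- \frac{12102007613}{1842126} \approx -6569.6$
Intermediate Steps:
$X{\left(Y \right)} = 2 + \frac{96}{Y}$ ($X{\left(Y \right)} = 2 - - \frac{96}{Y} = 2 + \frac{96}{Y}$)
$- \frac{9227}{X{\left(-161 \right)}} + \frac{p{\left(172 \right)}}{8151} = - \frac{9227}{2 + \frac{96}{-161}} + \frac{172^{2}}{8151} = - \frac{9227}{2 + 96 \left(- \frac{1}{161}\right)} + 29584 \cdot \frac{1}{8151} = - \frac{9227}{2 - \frac{96}{161}} + \frac{29584}{8151} = - \frac{9227}{\frac{226}{161}} + \frac{29584}{8151} = \left(-9227\right) \frac{161}{226} + \frac{29584}{8151} = - \frac{1485547}{226} + \frac{29584}{8151} = - \frac{12102007613}{1842126}$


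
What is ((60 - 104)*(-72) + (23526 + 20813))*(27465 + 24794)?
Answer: 2482668313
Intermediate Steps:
((60 - 104)*(-72) + (23526 + 20813))*(27465 + 24794) = (-44*(-72) + 44339)*52259 = (3168 + 44339)*52259 = 47507*52259 = 2482668313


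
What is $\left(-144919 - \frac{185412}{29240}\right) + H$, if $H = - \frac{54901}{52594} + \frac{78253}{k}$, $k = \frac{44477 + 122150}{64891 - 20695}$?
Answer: $- \frac{1988647638190164121}{16015443250445} \approx -1.2417 \cdot 10^{5}$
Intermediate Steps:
$k = \frac{166627}{44196} \approx 3.7702$
$H = \frac{181885601522345}{8763580438}$ ($H = - \frac{54901}{52594} + \frac{78253}{\frac{166627}{44196}} = \left(-54901\right) \frac{1}{52594} + 78253 \cdot \frac{44196}{166627} = - \frac{54901}{52594} + \frac{3458469588}{166627} = \frac{181885601522345}{8763580438} \approx 20755.0$)
$\left(-144919 - \frac{185412}{29240}\right) + H = \left(-144919 - \frac{185412}{29240}\right) + \frac{181885601522345}{8763580438} = \left(-144919 - 185412 \cdot \frac{1}{29240}\right) + \frac{181885601522345}{8763580438} = \left(-144919 - \frac{46353}{7310}\right) + \frac{181885601522345}{8763580438} = - \frac{1059404243}{7310} + \frac{181885601522345}{8763580438} = - \frac{1988647638190164121}{16015443250445}$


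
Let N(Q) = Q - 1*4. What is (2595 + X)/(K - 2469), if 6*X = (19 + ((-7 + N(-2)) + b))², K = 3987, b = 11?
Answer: 15859/9108 ≈ 1.7412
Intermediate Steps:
N(Q) = -4 + Q (N(Q) = Q - 4 = -4 + Q)
X = 289/6 (X = (19 + ((-7 + (-4 - 2)) + 11))²/6 = (19 + ((-7 - 6) + 11))²/6 = (19 + (-13 + 11))²/6 = (19 - 2)²/6 = (⅙)*17² = (⅙)*289 = 289/6 ≈ 48.167)
(2595 + X)/(K - 2469) = (2595 + 289/6)/(3987 - 2469) = (15859/6)/1518 = (15859/6)*(1/1518) = 15859/9108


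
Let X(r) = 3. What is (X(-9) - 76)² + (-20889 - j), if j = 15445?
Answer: -31005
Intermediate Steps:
(X(-9) - 76)² + (-20889 - j) = (3 - 76)² + (-20889 - 1*15445) = (-73)² + (-20889 - 15445) = 5329 - 36334 = -31005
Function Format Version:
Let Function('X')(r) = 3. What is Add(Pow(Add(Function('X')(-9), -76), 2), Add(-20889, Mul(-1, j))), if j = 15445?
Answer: -31005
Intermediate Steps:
Add(Pow(Add(Function('X')(-9), -76), 2), Add(-20889, Mul(-1, j))) = Add(Pow(Add(3, -76), 2), Add(-20889, Mul(-1, 15445))) = Add(Pow(-73, 2), Add(-20889, -15445)) = Add(5329, -36334) = -31005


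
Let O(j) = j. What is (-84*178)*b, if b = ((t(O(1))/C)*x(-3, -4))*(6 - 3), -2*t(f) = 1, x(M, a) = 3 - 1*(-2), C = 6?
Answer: 18690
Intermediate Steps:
x(M, a) = 5 (x(M, a) = 3 + 2 = 5)
t(f) = -½ (t(f) = -½*1 = -½)
b = -5/4 (b = (-½/6*5)*(6 - 3) = (-½*⅙*5)*3 = -1/12*5*3 = -5/12*3 = -5/4 ≈ -1.2500)
(-84*178)*b = -84*178*(-5/4) = -14952*(-5/4) = 18690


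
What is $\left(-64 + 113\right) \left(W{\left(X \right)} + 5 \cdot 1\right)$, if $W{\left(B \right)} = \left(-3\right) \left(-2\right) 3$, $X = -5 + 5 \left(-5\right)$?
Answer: $1127$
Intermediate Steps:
$X = -30$ ($X = -5 - 25 = -30$)
$W{\left(B \right)} = 18$ ($W{\left(B \right)} = 6 \cdot 3 = 18$)
$\left(-64 + 113\right) \left(W{\left(X \right)} + 5 \cdot 1\right) = \left(-64 + 113\right) \left(18 + 5 \cdot 1\right) = 49 \left(18 + 5\right) = 49 \cdot 23 = 1127$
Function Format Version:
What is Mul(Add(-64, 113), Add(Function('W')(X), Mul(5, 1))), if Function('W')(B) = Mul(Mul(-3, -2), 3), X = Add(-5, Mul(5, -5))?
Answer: 1127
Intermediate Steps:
X = -30 (X = Add(-5, -25) = -30)
Function('W')(B) = 18 (Function('W')(B) = Mul(6, 3) = 18)
Mul(Add(-64, 113), Add(Function('W')(X), Mul(5, 1))) = Mul(Add(-64, 113), Add(18, Mul(5, 1))) = Mul(49, Add(18, 5)) = Mul(49, 23) = 1127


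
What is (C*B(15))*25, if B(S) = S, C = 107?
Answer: 40125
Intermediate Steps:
(C*B(15))*25 = (107*15)*25 = 1605*25 = 40125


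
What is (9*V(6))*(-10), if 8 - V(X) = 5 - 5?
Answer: -720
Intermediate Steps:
V(X) = 8 (V(X) = 8 - (5 - 5) = 8 - 1*0 = 8 + 0 = 8)
(9*V(6))*(-10) = (9*8)*(-10) = 72*(-10) = -720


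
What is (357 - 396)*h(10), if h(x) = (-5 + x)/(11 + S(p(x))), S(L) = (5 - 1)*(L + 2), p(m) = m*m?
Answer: -195/419 ≈ -0.46539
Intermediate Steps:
p(m) = m**2
S(L) = 8 + 4*L (S(L) = 4*(2 + L) = 8 + 4*L)
h(x) = (-5 + x)/(19 + 4*x**2) (h(x) = (-5 + x)/(11 + (8 + 4*x**2)) = (-5 + x)/(19 + 4*x**2))
(357 - 396)*h(10) = (357 - 396)*((-5 + 10)/(19 + 4*10**2)) = -39*5/(19 + 4*100) = -39*5/(19 + 400) = -39*5/419 = -195/419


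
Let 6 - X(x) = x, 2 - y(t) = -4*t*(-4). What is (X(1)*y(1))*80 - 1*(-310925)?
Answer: 305325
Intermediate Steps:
y(t) = 2 - 16*t (y(t) = 2 - (-4*t)*(-4) = 2 - 16*t)
X(x) = 6 - x
(X(1)*y(1))*80 - 1*(-310925) = ((6 - 1*1)*(2 - 16*1))*80 - 1*(-310925) = ((6 - 1)*(2 - 16))*80 + 310925 = (5*(-14))*80 + 310925 = -70*80 + 310925 = -5600 + 310925 = 305325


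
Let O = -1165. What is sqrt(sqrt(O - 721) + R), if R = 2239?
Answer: sqrt(2239 + I*sqrt(1886)) ≈ 47.32 + 0.4589*I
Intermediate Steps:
sqrt(sqrt(O - 721) + R) = sqrt(sqrt(-1165 - 721) + 2239) = sqrt(sqrt(-1886) + 2239) = sqrt(I*sqrt(1886) + 2239) = sqrt(2239 + I*sqrt(1886))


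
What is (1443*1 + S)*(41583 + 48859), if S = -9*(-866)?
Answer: 835412754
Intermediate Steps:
S = 7794
(1443*1 + S)*(41583 + 48859) = (1443*1 + 7794)*(41583 + 48859) = (1443 + 7794)*90442 = 9237*90442 = 835412754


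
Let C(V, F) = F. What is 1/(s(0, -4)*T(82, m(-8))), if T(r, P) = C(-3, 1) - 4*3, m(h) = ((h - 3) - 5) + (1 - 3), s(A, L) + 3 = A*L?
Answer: 1/33 ≈ 0.030303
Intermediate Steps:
s(A, L) = -3 + A*L
m(h) = -10 + h (m(h) = ((-3 + h) - 5) - 2 = (-8 + h) - 2 = -10 + h)
T(r, P) = -11 (T(r, P) = 1 - 4*3 = 1 - 12 = -11)
1/(s(0, -4)*T(82, m(-8))) = 1/((-3 + 0*(-4))*(-11)) = 1/((-3 + 0)*(-11)) = 1/(-3*(-11)) = 1/33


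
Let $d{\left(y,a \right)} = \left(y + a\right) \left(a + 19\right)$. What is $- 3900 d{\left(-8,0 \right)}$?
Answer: $592800$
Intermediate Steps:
$d{\left(y,a \right)} = \left(19 + a\right) \left(a + y\right)$ ($d{\left(y,a \right)} = \left(a + y\right) \left(19 + a\right) = \left(19 + a\right) \left(a + y\right)$)
$- 3900 d{\left(-8,0 \right)} = - 3900 \left(0^{2} + 19 \cdot 0 + 19 \left(-8\right) + 0 \left(-8\right)\right) = - 3900 \left(0 + 0 - 152 + 0\right) = \left(-3900\right) \left(-152\right) = 592800$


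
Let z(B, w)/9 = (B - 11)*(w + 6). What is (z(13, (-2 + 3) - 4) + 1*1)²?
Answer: 3025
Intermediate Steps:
z(B, w) = 9*(-11 + B)*(6 + w) (z(B, w) = 9*((B - 11)*(w + 6)) = 9*((-11 + B)*(6 + w)) = 9*(-11 + B)*(6 + w))
(z(13, (-2 + 3) - 4) + 1*1)² = ((-594 - 99*((-2 + 3) - 4) + 54*13 + 9*13*((-2 + 3) - 4)) + 1*1)² = ((-594 - 99*(1 - 4) + 702 + 9*13*(1 - 4)) + 1)² = ((-594 - 99*(-3) + 702 + 9*13*(-3)) + 1)² = ((-594 + 297 + 702 - 351) + 1)² = (54 + 1)² = 55² = 3025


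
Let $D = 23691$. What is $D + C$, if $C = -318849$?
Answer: $-295158$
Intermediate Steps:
$D + C = 23691 - 318849 = -295158$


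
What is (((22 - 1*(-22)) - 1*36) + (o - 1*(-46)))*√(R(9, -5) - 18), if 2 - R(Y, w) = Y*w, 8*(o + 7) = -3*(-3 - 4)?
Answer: 397*√29/8 ≈ 267.24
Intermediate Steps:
o = -35/8 (o = -7 + (-3*(-3 - 4))/8 = -7 + (-3*(-7))/8 = -7 + (⅛)*21 = -7 + 21/8 = -35/8 ≈ -4.3750)
R(Y, w) = 2 - Y*w
(((22 - 1*(-22)) - 1*36) + (o - 1*(-46)))*√(R(9, -5) - 18) = (((22 - 1*(-22)) - 1*36) + (-35/8 - 1*(-46)))*√((2 - 1*9*(-5)) - 18) = (((22 + 22) - 36) + (-35/8 + 46))*√((2 + 45) - 18) = ((44 - 36) + 333/8)*√(47 - 18) = (8 + 333/8)*√29 = 397*√29/8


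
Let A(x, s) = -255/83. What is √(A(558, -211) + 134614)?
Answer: √927334681/83 ≈ 366.89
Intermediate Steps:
A(x, s) = -255/83 (A(x, s) = -255*1/83 = -255/83)
√(A(558, -211) + 134614) = √(-255/83 + 134614) = √(11172707/83) = √927334681/83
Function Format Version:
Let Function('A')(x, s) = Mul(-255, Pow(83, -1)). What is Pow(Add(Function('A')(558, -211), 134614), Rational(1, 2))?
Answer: Mul(Rational(1, 83), Pow(927334681, Rational(1, 2))) ≈ 366.89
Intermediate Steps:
Function('A')(x, s) = Rational(-255, 83) (Function('A')(x, s) = Mul(-255, Rational(1, 83)) = Rational(-255, 83))
Pow(Add(Function('A')(558, -211), 134614), Rational(1, 2)) = Pow(Add(Rational(-255, 83), 134614), Rational(1, 2)) = Pow(Rational(11172707, 83), Rational(1, 2)) = Mul(Rational(1, 83), Pow(927334681, Rational(1, 2)))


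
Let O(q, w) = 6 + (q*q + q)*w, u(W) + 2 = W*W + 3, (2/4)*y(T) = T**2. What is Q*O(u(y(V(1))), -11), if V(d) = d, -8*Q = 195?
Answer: 15795/2 ≈ 7897.5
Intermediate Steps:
Q = -195/8 (Q = -1/8*195 = -195/8 ≈ -24.375)
y(T) = 2*T**2
u(W) = 1 + W**2 (u(W) = -2 + (W*W + 3) = -2 + (W**2 + 3) = -2 + (3 + W**2) = 1 + W**2)
O(q, w) = 6 + w*(q + q**2) (O(q, w) = 6 + (q**2 + q)*w = 6 + (q + q**2)*w = 6 + w*(q + q**2))
Q*O(u(y(V(1))), -11) = -195*(6 + (1 + (2*1**2)**2)*(-11) - 11*(1 + (2*1**2)**2)**2)/8 = -195*(6 + (1 + (2*1)**2)*(-11) - 11*(1 + (2*1)**2)**2)/8 = -195*(6 + (1 + 2**2)*(-11) - 11*(1 + 2**2)**2)/8 = -195*(6 + (1 + 4)*(-11) - 11*(1 + 4)**2)/8 = -195*(6 + 5*(-11) - 11*5**2)/8 = -195*(6 - 55 - 11*25)/8 = -195*(6 - 55 - 275)/8 = -195/8*(-324) = 15795/2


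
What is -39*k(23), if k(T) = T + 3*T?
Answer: -3588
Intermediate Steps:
k(T) = 4*T
-39*k(23) = -156*23 = -39*92 = -3588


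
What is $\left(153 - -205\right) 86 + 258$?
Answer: $31046$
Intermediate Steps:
$\left(153 - -205\right) 86 + 258 = \left(153 + 205\right) 86 + 258 = 358 \cdot 86 + 258 = 30788 + 258 = 31046$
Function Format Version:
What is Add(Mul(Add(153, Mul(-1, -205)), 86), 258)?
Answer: 31046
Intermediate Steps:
Add(Mul(Add(153, Mul(-1, -205)), 86), 258) = Add(Mul(Add(153, 205), 86), 258) = Add(Mul(358, 86), 258) = Add(30788, 258) = 31046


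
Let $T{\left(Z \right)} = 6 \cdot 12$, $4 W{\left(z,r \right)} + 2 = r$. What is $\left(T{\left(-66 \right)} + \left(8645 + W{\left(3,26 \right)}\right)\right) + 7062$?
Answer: $15785$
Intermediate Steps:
$W{\left(z,r \right)} = - \frac{1}{2} + \frac{r}{4}$
$T{\left(Z \right)} = 72$
$\left(T{\left(-66 \right)} + \left(8645 + W{\left(3,26 \right)}\right)\right) + 7062 = \left(72 + \left(8645 + \left(- \frac{1}{2} + \frac{1}{4} \cdot 26\right)\right)\right) + 7062 = \left(72 + \left(8645 + \left(- \frac{1}{2} + \frac{13}{2}\right)\right)\right) + 7062 = \left(72 + \left(8645 + 6\right)\right) + 7062 = \left(72 + 8651\right) + 7062 = 8723 + 7062 = 15785$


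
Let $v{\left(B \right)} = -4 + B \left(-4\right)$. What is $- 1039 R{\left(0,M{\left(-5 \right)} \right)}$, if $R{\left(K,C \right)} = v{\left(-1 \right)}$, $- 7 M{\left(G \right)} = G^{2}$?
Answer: $0$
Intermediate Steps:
$M{\left(G \right)} = - \frac{G^{2}}{7}$
$v{\left(B \right)} = -4 - 4 B$
$R{\left(K,C \right)} = 0$ ($R{\left(K,C \right)} = -4 - -4 = -4 + 4 = 0$)
$- 1039 R{\left(0,M{\left(-5 \right)} \right)} = \left(-1039\right) 0 = 0$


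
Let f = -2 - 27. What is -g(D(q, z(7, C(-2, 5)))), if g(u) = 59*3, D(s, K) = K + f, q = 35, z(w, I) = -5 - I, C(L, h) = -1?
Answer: -177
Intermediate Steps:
f = -29
D(s, K) = -29 + K (D(s, K) = K - 29 = -29 + K)
g(u) = 177
-g(D(q, z(7, C(-2, 5)))) = -1*177 = -177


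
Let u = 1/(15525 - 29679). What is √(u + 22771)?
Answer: √4561844574882/14154 ≈ 150.90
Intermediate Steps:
u = -1/14154 (u = 1/(-14154) = -1/14154 ≈ -7.0651e-5)
√(u + 22771) = √(-1/14154 + 22771) = √(322300733/14154) = √4561844574882/14154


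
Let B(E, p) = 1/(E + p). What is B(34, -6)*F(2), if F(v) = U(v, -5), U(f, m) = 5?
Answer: 5/28 ≈ 0.17857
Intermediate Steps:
F(v) = 5
B(34, -6)*F(2) = 5/(34 - 6) = 5/28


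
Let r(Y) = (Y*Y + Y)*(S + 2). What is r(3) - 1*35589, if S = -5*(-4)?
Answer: -35325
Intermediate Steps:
S = 20
r(Y) = 22*Y + 22*Y² (r(Y) = (Y*Y + Y)*(20 + 2) = (Y² + Y)*22 = (Y + Y²)*22 = 22*Y + 22*Y²)
r(3) - 1*35589 = 22*3*(1 + 3) - 1*35589 = 22*3*4 - 35589 = 264 - 35589 = -35325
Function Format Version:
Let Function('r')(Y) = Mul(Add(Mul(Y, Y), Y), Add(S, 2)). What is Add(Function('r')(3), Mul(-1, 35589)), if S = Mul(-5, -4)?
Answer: -35325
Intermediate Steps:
S = 20
Function('r')(Y) = Add(Mul(22, Y), Mul(22, Pow(Y, 2))) (Function('r')(Y) = Mul(Add(Mul(Y, Y), Y), Add(20, 2)) = Mul(Add(Pow(Y, 2), Y), 22) = Mul(Add(Y, Pow(Y, 2)), 22) = Add(Mul(22, Y), Mul(22, Pow(Y, 2))))
Add(Function('r')(3), Mul(-1, 35589)) = Add(Mul(22, 3, Add(1, 3)), Mul(-1, 35589)) = Add(Mul(22, 3, 4), -35589) = Add(264, -35589) = -35325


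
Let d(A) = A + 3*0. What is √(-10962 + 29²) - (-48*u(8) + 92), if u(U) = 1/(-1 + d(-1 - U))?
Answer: -484/5 + I*√10121 ≈ -96.8 + 100.6*I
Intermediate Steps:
d(A) = A (d(A) = A + 0 = A)
u(U) = 1/(-2 - U) (u(U) = 1/(-1 + (-1 - U)) = 1/(-2 - U))
√(-10962 + 29²) - (-48*u(8) + 92) = √(-10962 + 29²) - (-(-48)/(2 + 8) + 92) = √(-10962 + 841) - (-(-48)/10 + 92) = √(-10121) - (-(-48)/10 + 92) = I*√10121 - (-48*(-⅒) + 92) = I*√10121 - (24/5 + 92) = I*√10121 - 1*484/5 = I*√10121 - 484/5 = -484/5 + I*√10121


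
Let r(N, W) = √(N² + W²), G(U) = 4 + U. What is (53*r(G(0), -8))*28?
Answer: 5936*√5 ≈ 13273.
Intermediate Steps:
(53*r(G(0), -8))*28 = (53*√((4 + 0)² + (-8)²))*28 = (53*√(4² + 64))*28 = (53*√(16 + 64))*28 = (53*√80)*28 = (53*(4*√5))*28 = (212*√5)*28 = 5936*√5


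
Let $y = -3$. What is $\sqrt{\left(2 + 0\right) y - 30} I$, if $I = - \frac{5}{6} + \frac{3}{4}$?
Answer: $- \frac{i}{2} \approx - 0.5 i$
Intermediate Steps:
$I = - \frac{1}{12}$ ($I = \left(-5\right) \frac{1}{6} + 3 \cdot \frac{1}{4} = - \frac{5}{6} + \frac{3}{4} = - \frac{1}{12} \approx -0.083333$)
$\sqrt{\left(2 + 0\right) y - 30} I = \sqrt{\left(2 + 0\right) \left(-3\right) - 30} \left(- \frac{1}{12}\right) = \sqrt{2 \left(-3\right) - 30} \left(- \frac{1}{12}\right) = \sqrt{-6 - 30} \left(- \frac{1}{12}\right) = \sqrt{-36} \left(- \frac{1}{12}\right) = 6 i \left(- \frac{1}{12}\right) = - \frac{i}{2}$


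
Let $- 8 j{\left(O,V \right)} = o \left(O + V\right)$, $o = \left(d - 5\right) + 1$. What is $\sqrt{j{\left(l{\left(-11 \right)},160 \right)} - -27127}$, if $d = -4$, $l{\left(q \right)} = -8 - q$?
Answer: $\sqrt{27290} \approx 165.2$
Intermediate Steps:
$o = -8$ ($o = \left(-4 - 5\right) + 1 = -9 + 1 = -8$)
$j{\left(O,V \right)} = O + V$ ($j{\left(O,V \right)} = - \frac{\left(-8\right) \left(O + V\right)}{8} = - \frac{- 8 O - 8 V}{8} = O + V$)
$\sqrt{j{\left(l{\left(-11 \right)},160 \right)} - -27127} = \sqrt{\left(\left(-8 - -11\right) + 160\right) - -27127} = \sqrt{\left(\left(-8 + 11\right) + 160\right) + 27127} = \sqrt{\left(3 + 160\right) + 27127} = \sqrt{163 + 27127} = \sqrt{27290}$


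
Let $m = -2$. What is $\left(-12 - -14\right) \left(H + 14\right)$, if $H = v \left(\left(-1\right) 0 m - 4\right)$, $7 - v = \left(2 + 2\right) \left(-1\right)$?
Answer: $-60$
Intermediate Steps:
$v = 11$ ($v = 7 - \left(2 + 2\right) \left(-1\right) = 7 - 4 \left(-1\right) = 7 - -4 = 7 + 4 = 11$)
$H = -44$ ($H = 11 \left(\left(-1\right) 0 \left(-2\right) - 4\right) = 11 \left(0 \left(-2\right) - 4\right) = 11 \left(0 - 4\right) = 11 \left(-4\right) = -44$)
$\left(-12 - -14\right) \left(H + 14\right) = \left(-12 - -14\right) \left(-44 + 14\right) = \left(-12 + 14\right) \left(-30\right) = 2 \left(-30\right) = -60$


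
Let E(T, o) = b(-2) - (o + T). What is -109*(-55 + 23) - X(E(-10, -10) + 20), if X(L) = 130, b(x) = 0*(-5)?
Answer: 3358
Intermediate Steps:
b(x) = 0
E(T, o) = -T - o (E(T, o) = 0 - (o + T) = 0 - (T + o) = 0 + (-T - o) = -T - o)
-109*(-55 + 23) - X(E(-10, -10) + 20) = -109*(-55 + 23) - 1*130 = -109*(-32) - 130 = 3488 - 130 = 3358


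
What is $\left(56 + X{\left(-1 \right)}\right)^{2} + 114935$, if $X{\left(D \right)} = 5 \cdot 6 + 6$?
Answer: $123399$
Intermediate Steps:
$X{\left(D \right)} = 36$ ($X{\left(D \right)} = 30 + 6 = 36$)
$\left(56 + X{\left(-1 \right)}\right)^{2} + 114935 = \left(56 + 36\right)^{2} + 114935 = 92^{2} + 114935 = 8464 + 114935 = 123399$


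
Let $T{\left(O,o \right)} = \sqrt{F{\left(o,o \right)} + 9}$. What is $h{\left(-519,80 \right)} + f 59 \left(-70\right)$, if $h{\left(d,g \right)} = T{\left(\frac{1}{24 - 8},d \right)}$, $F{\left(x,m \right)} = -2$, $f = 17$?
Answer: $-70210 + \sqrt{7} \approx -70207.0$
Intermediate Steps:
$T{\left(O,o \right)} = \sqrt{7}$ ($T{\left(O,o \right)} = \sqrt{-2 + 9} = \sqrt{7}$)
$h{\left(d,g \right)} = \sqrt{7}$
$h{\left(-519,80 \right)} + f 59 \left(-70\right) = \sqrt{7} + 17 \cdot 59 \left(-70\right) = \sqrt{7} + 1003 \left(-70\right) = \sqrt{7} - 70210 = -70210 + \sqrt{7}$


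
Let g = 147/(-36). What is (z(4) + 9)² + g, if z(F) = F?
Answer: 1979/12 ≈ 164.92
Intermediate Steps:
g = -49/12 (g = 147*(-1/36) = -49/12 ≈ -4.0833)
(z(4) + 9)² + g = (4 + 9)² - 49/12 = 13² - 49/12 = 169 - 49/12 = 1979/12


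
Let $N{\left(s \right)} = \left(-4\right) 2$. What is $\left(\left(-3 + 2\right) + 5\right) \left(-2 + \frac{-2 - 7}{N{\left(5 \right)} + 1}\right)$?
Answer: $- \frac{20}{7} \approx -2.8571$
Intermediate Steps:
$N{\left(s \right)} = -8$
$\left(\left(-3 + 2\right) + 5\right) \left(-2 + \frac{-2 - 7}{N{\left(5 \right)} + 1}\right) = \left(\left(-3 + 2\right) + 5\right) \left(-2 + \frac{-2 - 7}{-8 + 1}\right) = \left(-1 + 5\right) \left(-2 - \frac{9}{-7}\right) = 4 \left(-2 - - \frac{9}{7}\right) = 4 \left(-2 + \frac{9}{7}\right) = 4 \left(- \frac{5}{7}\right) = - \frac{20}{7}$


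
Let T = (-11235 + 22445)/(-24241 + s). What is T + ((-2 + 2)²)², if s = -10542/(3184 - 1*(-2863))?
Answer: -67786870/146595869 ≈ -0.46241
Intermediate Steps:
s = -10542/6047 (s = -10542/(3184 + 2863) = -10542/6047 ≈ -1.7433)
T = -67786870/146595869 (T = (-11235 + 22445)/(-24241 - 10542/6047) = 11210/(-146595869/6047) = 11210*(-6047/146595869) = -67786870/146595869 ≈ -0.46241)
T + ((-2 + 2)²)² = -67786870/146595869 + ((-2 + 2)²)² = -67786870/146595869 + (0²)² = -67786870/146595869 + 0² = -67786870/146595869 + 0 = -67786870/146595869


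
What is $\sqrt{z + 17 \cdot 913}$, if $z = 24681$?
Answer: $\sqrt{40202} \approx 200.5$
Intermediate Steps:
$\sqrt{z + 17 \cdot 913} = \sqrt{24681 + 17 \cdot 913} = \sqrt{24681 + 15521} = \sqrt{40202}$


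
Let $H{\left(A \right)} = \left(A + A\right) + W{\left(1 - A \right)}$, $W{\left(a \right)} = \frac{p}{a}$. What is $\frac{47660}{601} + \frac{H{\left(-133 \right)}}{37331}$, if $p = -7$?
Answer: $\frac{34055823627}{429487822} \approx 79.294$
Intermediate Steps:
$W{\left(a \right)} = - \frac{7}{a}$
$H{\left(A \right)} = - \frac{7}{1 - A} + 2 A$ ($H{\left(A \right)} = \left(A + A\right) - \frac{7}{1 - A} = 2 A - \frac{7}{1 - A} = - \frac{7}{1 - A} + 2 A$)
$\frac{47660}{601} + \frac{H{\left(-133 \right)}}{37331} = \frac{47660}{601} + \frac{\frac{1}{-1 - 133} \left(7 + 2 \left(-133\right) \left(-1 - 133\right)\right)}{37331} = 47660 \cdot \frac{1}{601} + \frac{7 + 2 \left(-133\right) \left(-134\right)}{-134} \cdot \frac{1}{37331} = \frac{47660}{601} + - \frac{7 + 35644}{134} \cdot \frac{1}{37331} = \frac{47660}{601} + \left(- \frac{1}{134}\right) 35651 \cdot \frac{1}{37331} = \frac{47660}{601} - \frac{5093}{714622} = \frac{34055823627}{429487822}$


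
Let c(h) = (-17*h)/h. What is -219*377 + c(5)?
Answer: -82580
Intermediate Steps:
c(h) = -17
-219*377 + c(5) = -219*377 - 17 = -82563 - 17 = -82580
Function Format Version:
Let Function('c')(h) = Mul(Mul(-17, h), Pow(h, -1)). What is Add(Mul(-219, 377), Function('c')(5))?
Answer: -82580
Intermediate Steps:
Function('c')(h) = -17
Add(Mul(-219, 377), Function('c')(5)) = Add(Mul(-219, 377), -17) = Add(-82563, -17) = -82580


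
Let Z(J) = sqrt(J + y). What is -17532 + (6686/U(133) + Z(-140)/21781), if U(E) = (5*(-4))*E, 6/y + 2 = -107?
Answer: -23320903/1330 + I*sqrt(1663994)/2374129 ≈ -17535.0 + 0.00054334*I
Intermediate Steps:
y = -6/109 (y = 6/(-2 - 107) = 6/(-109) = 6*(-1/109) = -6/109 ≈ -0.055046)
Z(J) = sqrt(-6/109 + J) (Z(J) = sqrt(J - 6/109) = sqrt(-6/109 + J))
U(E) = -20*E
-17532 + (6686/U(133) + Z(-140)/21781) = -17532 + (6686/((-20*133)) + (sqrt(-654 + 11881*(-140))/109)/21781) = -17532 + (6686/(-2660) + (sqrt(-654 - 1663340)/109)*(1/21781)) = -17532 + (6686*(-1/2660) + (sqrt(-1663994)/109)*(1/21781)) = -17532 + (-3343/1330 + ((I*sqrt(1663994))/109)*(1/21781)) = -17532 + (-3343/1330 + (I*sqrt(1663994)/109)*(1/21781)) = -17532 + (-3343/1330 + I*sqrt(1663994)/2374129) = -23320903/1330 + I*sqrt(1663994)/2374129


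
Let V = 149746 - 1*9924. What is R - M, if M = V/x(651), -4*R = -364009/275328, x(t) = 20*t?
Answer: -12437354107/1194923520 ≈ -10.408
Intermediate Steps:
V = 139822 (V = 149746 - 9924 = 139822)
R = 364009/1101312 (R = -(-364009)/(4*275328) = -¼*(-364009/275328) = 364009/1101312 ≈ 0.33052)
M = 69911/6510 (M = 139822/((20*651)) = 139822/13020 = 139822*(1/13020) = 69911/6510 ≈ 10.739)
R - M = 364009/1101312 - 1*69911/6510 = 364009/1101312 - 69911/6510 = -12437354107/1194923520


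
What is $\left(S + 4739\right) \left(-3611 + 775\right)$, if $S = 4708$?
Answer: $-26791692$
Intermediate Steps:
$\left(S + 4739\right) \left(-3611 + 775\right) = \left(4708 + 4739\right) \left(-3611 + 775\right) = 9447 \left(-2836\right) = -26791692$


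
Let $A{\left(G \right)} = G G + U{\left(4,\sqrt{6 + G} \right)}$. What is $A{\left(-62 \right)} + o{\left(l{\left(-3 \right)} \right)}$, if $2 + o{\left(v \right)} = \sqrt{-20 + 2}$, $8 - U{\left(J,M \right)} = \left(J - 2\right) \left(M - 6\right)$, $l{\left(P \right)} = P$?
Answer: $3862 - 4 i \sqrt{14} + 3 i \sqrt{2} \approx 3862.0 - 10.724 i$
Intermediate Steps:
$U{\left(J,M \right)} = 8 - \left(-6 + M\right) \left(-2 + J\right)$ ($U{\left(J,M \right)} = 8 - \left(J - 2\right) \left(M - 6\right) = 8 - \left(-2 + J\right) \left(-6 + M\right) = 8 - \left(-6 + M\right) \left(-2 + J\right)$)
$A{\left(G \right)} = 20 + G^{2} - 2 \sqrt{6 + G}$ ($A{\left(G \right)} = G G + \left(-4 + 2 \sqrt{6 + G} + 6 \cdot 4 - 4 \sqrt{6 + G}\right) = G^{2} + \left(-4 + 2 \sqrt{6 + G} + 24 - 4 \sqrt{6 + G}\right) = G^{2} - \left(-20 + 2 \sqrt{6 + G}\right) = 20 + G^{2} - 2 \sqrt{6 + G}$)
$o{\left(v \right)} = -2 + 3 i \sqrt{2}$ ($o{\left(v \right)} = -2 + \sqrt{-20 + 2} = -2 + \sqrt{-18} = -2 + 3 i \sqrt{2}$)
$A{\left(-62 \right)} + o{\left(l{\left(-3 \right)} \right)} = \left(20 + \left(-62\right)^{2} - 2 \sqrt{6 - 62}\right) - \left(2 - 3 i \sqrt{2}\right) = \left(20 + 3844 - 2 \sqrt{-56}\right) - \left(2 - 3 i \sqrt{2}\right) = \left(20 + 3844 - 2 \cdot 2 i \sqrt{14}\right) - \left(2 - 3 i \sqrt{2}\right) = \left(20 + 3844 - 4 i \sqrt{14}\right) - \left(2 - 3 i \sqrt{2}\right) = \left(3864 - 4 i \sqrt{14}\right) - \left(2 - 3 i \sqrt{2}\right) = 3862 - 4 i \sqrt{14} + 3 i \sqrt{2}$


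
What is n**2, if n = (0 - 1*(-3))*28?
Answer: 7056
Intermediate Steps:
n = 84 (n = (0 + 3)*28 = 3*28 = 84)
n**2 = 84**2 = 7056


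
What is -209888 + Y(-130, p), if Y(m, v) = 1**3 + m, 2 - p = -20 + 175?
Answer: -210017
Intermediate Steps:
p = -153 (p = 2 - (-20 + 175) = 2 - 1*155 = 2 - 155 = -153)
Y(m, v) = 1 + m
-209888 + Y(-130, p) = -209888 + (1 - 130) = -209888 - 129 = -210017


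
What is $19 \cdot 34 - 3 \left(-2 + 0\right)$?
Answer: $652$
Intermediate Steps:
$19 \cdot 34 - 3 \left(-2 + 0\right) = 646 - -6 = 646 + 6 = 652$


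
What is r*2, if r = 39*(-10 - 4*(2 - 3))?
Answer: -468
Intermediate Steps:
r = -234 (r = 39*(-10 - 4*(-1)) = 39*(-10 + 4) = 39*(-6) = -234)
r*2 = -234*2 = -468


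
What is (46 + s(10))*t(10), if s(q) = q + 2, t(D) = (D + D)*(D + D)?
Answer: 23200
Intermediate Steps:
t(D) = 4*D² (t(D) = (2*D)*(2*D) = 4*D²)
s(q) = 2 + q
(46 + s(10))*t(10) = (46 + (2 + 10))*(4*10²) = (46 + 12)*(4*100) = 58*400 = 23200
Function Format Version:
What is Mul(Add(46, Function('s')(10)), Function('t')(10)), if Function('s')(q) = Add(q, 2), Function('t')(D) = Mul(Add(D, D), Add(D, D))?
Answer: 23200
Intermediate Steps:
Function('t')(D) = Mul(4, Pow(D, 2)) (Function('t')(D) = Mul(Mul(2, D), Mul(2, D)) = Mul(4, Pow(D, 2)))
Function('s')(q) = Add(2, q)
Mul(Add(46, Function('s')(10)), Function('t')(10)) = Mul(Add(46, Add(2, 10)), Mul(4, Pow(10, 2))) = Mul(Add(46, 12), Mul(4, 100)) = Mul(58, 400) = 23200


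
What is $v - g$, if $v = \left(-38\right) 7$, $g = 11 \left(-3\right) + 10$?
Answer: $-243$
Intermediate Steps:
$g = -23$ ($g = -33 + 10 = -23$)
$v = -266$
$v - g = -266 - -23 = -266 + 23 = -243$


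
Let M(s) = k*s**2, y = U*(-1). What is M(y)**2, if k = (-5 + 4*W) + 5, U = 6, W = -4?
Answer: 331776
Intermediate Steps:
k = -16 (k = (-5 + 4*(-4)) + 5 = (-5 - 16) + 5 = -21 + 5 = -16)
y = -6 (y = 6*(-1) = -6)
M(s) = -16*s**2
M(y)**2 = (-16*(-6)**2)**2 = (-16*36)**2 = (-576)**2 = 331776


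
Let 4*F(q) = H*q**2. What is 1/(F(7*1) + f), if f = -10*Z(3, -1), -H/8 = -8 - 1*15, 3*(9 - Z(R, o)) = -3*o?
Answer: 1/2174 ≈ 0.00045998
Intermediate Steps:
Z(R, o) = 9 + o (Z(R, o) = 9 - (-1)*o = 9 + o)
H = 184 (H = -8*(-8 - 1*15) = -8*(-8 - 15) = -8*(-23) = 184)
F(q) = 46*q**2 (F(q) = (184*q**2)/4 = 46*q**2)
f = -80 (f = -10*(9 - 1) = -10*8 = -80)
1/(F(7*1) + f) = 1/(46*(7*1)**2 - 80) = 1/(46*7**2 - 80) = 1/(46*49 - 80) = 1/(2254 - 80) = 1/2174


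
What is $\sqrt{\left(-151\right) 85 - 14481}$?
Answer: $2 i \sqrt{6829} \approx 165.28 i$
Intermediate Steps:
$\sqrt{\left(-151\right) 85 - 14481} = \sqrt{-12835 - 14481} = \sqrt{-27316} = 2 i \sqrt{6829}$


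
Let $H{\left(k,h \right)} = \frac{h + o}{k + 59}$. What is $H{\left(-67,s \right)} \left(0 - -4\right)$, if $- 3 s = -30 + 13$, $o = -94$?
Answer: $\frac{265}{6} \approx 44.167$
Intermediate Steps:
$s = \frac{17}{3}$ ($s = - \frac{-30 + 13}{3} = \left(- \frac{1}{3}\right) \left(-17\right) = \frac{17}{3} \approx 5.6667$)
$H{\left(k,h \right)} = \frac{-94 + h}{59 + k}$ ($H{\left(k,h \right)} = \frac{h - 94}{k + 59} = \frac{-94 + h}{59 + k}$)
$H{\left(-67,s \right)} \left(0 - -4\right) = \frac{-94 + \frac{17}{3}}{59 - 67} \left(0 - -4\right) = \frac{1}{-8} \left(- \frac{265}{3}\right) \left(0 + 4\right) = \left(- \frac{1}{8}\right) \left(- \frac{265}{3}\right) 4 = \frac{265}{24} \cdot 4 = \frac{265}{6}$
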